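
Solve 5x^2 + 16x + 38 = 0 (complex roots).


disc = 16^2 - 4*5*38 = 256 - 760 = -504
sqrt(|disc|) = sqrt(504) = 22.4499
Real part = -16/(2*5) = -1.6000
Imag part = 22.4499/(2*5) = 2.2450

-1.6000 ± 2.2450i


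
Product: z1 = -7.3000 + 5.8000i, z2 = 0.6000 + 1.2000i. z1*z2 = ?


Real = -7.3*0.6 - 5.8*1.2 = -4.38 - 6.96 = -11.34
Imag = -7.3*1.2 + 0.6*5.8 = -8.76 + 3.48 = -5.28

-11.3400 - 5.2800i


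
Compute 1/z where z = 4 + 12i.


|z|^2 = 16+144 = 160
1/z = (4 - 12i)/160

1/z = 0.0250 - 0.0750i


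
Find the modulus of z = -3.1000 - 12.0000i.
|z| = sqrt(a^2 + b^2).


|z| = sqrt((-3.1)^2 + (-12)^2) = sqrt(9.61 + 144) = sqrt(153.61) = 12.3940

|z| = 12.3940


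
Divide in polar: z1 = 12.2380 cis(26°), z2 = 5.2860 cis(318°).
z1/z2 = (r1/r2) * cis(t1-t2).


r = 12.2380 / 5.2860 = 2.3152
theta = 26° - 318° = -292° = 68° (mod 360)

2.3152 cis(68°)


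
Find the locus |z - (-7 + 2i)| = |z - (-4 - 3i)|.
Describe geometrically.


Equal distances means the locus is the perpendicular bisector of z1 and z2.
Midpoint = ((-7+(-4))/2, (2+(-3))/2) = (-5.5000, -0.5000)

Perpendicular bisector through (-5.5000, -0.5000)


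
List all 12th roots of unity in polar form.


The 12th roots of unity are cis(360k/12°) for k=0..11
Angle step = 360/12 = 30°
Primitive root: cis(30°)
Primitive root = 0.8660 + 0.5000i

12 roots at angles: 0°, 30°, 60°, 90°, 120°, 150°, 180°, 210°, 240°, 270°, 300°, 330°


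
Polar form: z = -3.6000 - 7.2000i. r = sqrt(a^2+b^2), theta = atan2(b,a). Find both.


r = sqrt(12.96+51.84) = sqrt(64.8) = 8.0498
theta = atan2(-7.2, -3.6) = -116.5651 degrees

r = 8.0498, theta = -116.5651 degrees


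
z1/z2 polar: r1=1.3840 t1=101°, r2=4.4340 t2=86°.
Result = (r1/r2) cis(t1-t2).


r = 1.3840 / 4.4340 = 0.3121
theta = 101° - 86° = 15° = 15° (mod 360)

0.3121 cis(15°)


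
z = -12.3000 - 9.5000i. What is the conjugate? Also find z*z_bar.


z_bar = -12.3000 + 9.5000i
z*z_bar = (-12.3)^2 + (-9.5)^2 = 151.29 + 90.25 = 241.54

z_bar = -12.3000 + 9.5000i, z*z_bar = 241.54


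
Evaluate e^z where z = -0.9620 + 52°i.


e^-0.9620 = 0.3821
cos(52°) = 0.6157
sin(52°) = 0.788
Real = 0.3821*0.6157 = 0.2353
Imag = 0.3821*0.788 = 0.3011

0.2353 + 0.3011i


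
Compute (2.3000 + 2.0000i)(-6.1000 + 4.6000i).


Real = 2.3*(-6.1) - 2*4.6 = -14.03 - 9.2 = -23.23
Imag = 2.3*4.6 - (6.1)*2 = 10.58 - (12.2) = -1.62

-23.2300 - 1.6200i


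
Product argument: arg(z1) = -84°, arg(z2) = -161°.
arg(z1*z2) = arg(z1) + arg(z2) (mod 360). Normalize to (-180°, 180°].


arg(z1*z2) = -84° - 161° = -245°
Normalized to (-180°, 180°]: 115°

115°


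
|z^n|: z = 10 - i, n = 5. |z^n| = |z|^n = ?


|z| = sqrt(100+1) = sqrt(101) = 10.0499
|z^5| = |z|^5 = (sqrt(101))^5 = 101^2 * sqrt(101) = 10201*sqrt(101)

|z^5| = 10201*sqrt(101) ≈ 102518.7812


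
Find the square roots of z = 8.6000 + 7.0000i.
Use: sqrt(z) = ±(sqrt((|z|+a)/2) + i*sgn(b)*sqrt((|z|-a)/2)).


|z| = sqrt(73.96+49) = 11.0887
sqrt((|z|+a)/2) = sqrt((11.0887+8.6)/2) = sqrt(9.8444) = 3.1376
sqrt((|z|-a)/2) = sqrt((11.0887-8.6)/2) = sqrt(1.2444) = 1.1155

±(3.1376 + 1.1155i) i.e. 3.1376 + 1.1155i and -3.1376 - 1.1155i


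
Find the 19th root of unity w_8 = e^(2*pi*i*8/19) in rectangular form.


Angle = 360*8/19 = 151.5789°
a = cos(151.5789°) = -0.8795
b = sin(151.5789°) = 0.4759

-0.8795 + 0.4759i


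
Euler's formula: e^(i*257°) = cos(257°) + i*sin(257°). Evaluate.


cos(257°) = -0.2250
sin(257°) = -0.9744

e^(i*257°) = -0.2250 - 0.9744i


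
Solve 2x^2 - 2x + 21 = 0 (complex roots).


disc = (-2)^2 - 4*2*21 = 4 - 168 = -164
sqrt(|disc|) = sqrt(164) = 12.8062
Real part = 2/(2*2) = 0.5000
Imag part = 12.8062/(2*2) = 3.2016

0.5000 ± 3.2016i


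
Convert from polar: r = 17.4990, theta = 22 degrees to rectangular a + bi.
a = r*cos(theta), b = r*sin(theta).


a = 17.4990*cos(22°) = 17.4990*0.927184 = 16.2248
b = 17.4990*sin(22°) = 17.4990*0.374607 = 6.5552

16.2248 + 6.5552i


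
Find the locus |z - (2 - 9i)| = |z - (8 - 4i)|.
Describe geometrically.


Equal distances means the locus is the perpendicular bisector of z1 and z2.
Midpoint = ((2+8)/2, (-9+(-4))/2) = (5.0000, -6.5000)

Perpendicular bisector through (5.0000, -6.5000)


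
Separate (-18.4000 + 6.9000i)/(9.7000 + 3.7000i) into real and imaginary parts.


Multiply by conjugate: (-18.4000 + 6.9000i)(9.7000 - 3.7000i) / (9.7^2 + 3.7^2)
Numerator real = -18.4*9.7 + 6.9*3.7 = -152.95
Numerator imag = 6.9*9.7 - (-18.4)*3.7 = 135.01
Denominator = 107.78
Re(z) = -152.95/107.78 = -1.4191
Im(z) = 135.01/107.78 = 1.2526

Re(z) = -1.4191, Im(z) = 1.2526


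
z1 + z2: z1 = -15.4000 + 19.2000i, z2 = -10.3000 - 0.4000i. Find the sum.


Real: -15.4 - 10.3 = -25.7
Imag: 19.2 - 0.4 = 18.8

-25.7000 + 18.8000i


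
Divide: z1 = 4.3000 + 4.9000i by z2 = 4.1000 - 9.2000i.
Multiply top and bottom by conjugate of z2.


Conjugate of z2 = 4.1000 + 9.2000i
Numerator: (4.3000 + 4.9000i)(4.1000 + 9.2000i) = -27.4500 + 59.6500i
Denominator: 4.1^2 + (-9.2)^2 = 101.45
Result = (-27.4500 + 59.6500i)/101.45

-0.2706 + 0.5880i


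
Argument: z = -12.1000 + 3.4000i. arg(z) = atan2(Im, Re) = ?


Re = -12.1, Im = 3.4
arg = atan2(3.4, -12.1) = 164.3051 degrees

arg(z) = 164.3051 degrees


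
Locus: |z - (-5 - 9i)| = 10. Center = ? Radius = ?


|z - z0| = r is a circle with center z0 and radius r.
Center = (-5, -9), radius = 10

Circle with center (-5, -9) and radius 10


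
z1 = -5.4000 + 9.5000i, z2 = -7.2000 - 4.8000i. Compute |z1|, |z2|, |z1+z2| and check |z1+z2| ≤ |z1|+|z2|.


|z1| = sqrt((-5.4)^2 + 9.5^2) = sqrt(119.41) = 10.9275
|z2| = sqrt((-7.2)^2 + (-4.8)^2) = sqrt(74.88) = 8.6533
z1+z2 = -12.6000 + 4.7000i
|z1+z2| = sqrt(180.85) = 13.4480
|z1|+|z2| = 10.9275 + 8.6533 = 19.5808

|z1+z2| = 13.4480 ≤ |z1|+|z2| = 19.5808 (verified)


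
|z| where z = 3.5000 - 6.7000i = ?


|z| = sqrt(3.5^2 + (-6.7)^2) = sqrt(12.25 + 44.89) = sqrt(57.14) = 7.5591

|z| = 7.5591


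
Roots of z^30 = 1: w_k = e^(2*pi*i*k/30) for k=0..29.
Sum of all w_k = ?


The sum of all 30th roots of unity is 0.
Geometric series: (1 - w^30)/(1 - w) = (1-1)/(1-w) = 0 since w^30 = 1, w ≠ 1.
Alternatively: coefficient of z^29 in z^30 - 1 is 0.

0


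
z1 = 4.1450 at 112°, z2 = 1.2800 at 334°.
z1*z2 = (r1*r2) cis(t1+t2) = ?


r = 4.1450 * 1.2800 = 5.3056
theta = 112° + 334° = 446° = 86° (mod 360)

5.3056 cis(86°)


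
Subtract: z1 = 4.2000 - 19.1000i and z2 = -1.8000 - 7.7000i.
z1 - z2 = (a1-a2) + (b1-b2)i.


Real: 4.2 + 1.8 = 6
Imag: -19.1 + 7.7 = -11.4

6.0000 - 11.4000i


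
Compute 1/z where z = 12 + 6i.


|z|^2 = 144+36 = 180
1/z = (12 - 6i)/180

1/z = 0.0667 - 0.0333i


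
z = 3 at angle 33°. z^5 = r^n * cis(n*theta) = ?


r^5 = 3^5 = 243
n*theta = 5*33° = 165° = 165° (mod 360)
a = 243*cos(165°) = -234.7200
b = 243*sin(165°) = 62.8930

243 cis(165°) = -234.7200 + 62.8930i


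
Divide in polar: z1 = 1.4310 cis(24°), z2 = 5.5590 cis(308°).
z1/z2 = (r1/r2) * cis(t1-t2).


r = 1.4310 / 5.5590 = 0.2574
theta = 24° - 308° = -284° = 76° (mod 360)

0.2574 cis(76°)


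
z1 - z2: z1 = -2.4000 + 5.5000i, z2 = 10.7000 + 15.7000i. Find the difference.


Real: -2.4 - 10.7 = -13.1
Imag: 5.5 - 15.7 = -10.2

-13.1000 - 10.2000i


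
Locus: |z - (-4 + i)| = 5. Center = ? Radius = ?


|z - z0| = r is a circle with center z0 and radius r.
Center = (-4, 1), radius = 5

Circle with center (-4, 1) and radius 5


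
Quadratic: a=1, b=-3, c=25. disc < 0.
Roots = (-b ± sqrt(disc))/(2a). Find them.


disc = (-3)^2 - 4*1*25 = 9 - 100 = -91
sqrt(|disc|) = sqrt(91) = 9.5394
Real part = 3/(2*1) = 1.5000
Imag part = 9.5394/(2*1) = 4.7697

1.5000 ± 4.7697i


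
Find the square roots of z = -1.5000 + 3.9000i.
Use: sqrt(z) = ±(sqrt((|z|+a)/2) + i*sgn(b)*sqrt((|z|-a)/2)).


|z| = sqrt(2.25+15.21) = 4.1785
sqrt((|z|+a)/2) = sqrt((4.1785+(-1.5))/2) = sqrt(1.3393) = 1.1573
sqrt((|z|-a)/2) = sqrt((4.1785-(-1.5))/2) = sqrt(2.8393) = 1.6850

±(1.1573 + 1.6850i) i.e. 1.1573 + 1.6850i and -1.1573 - 1.6850i


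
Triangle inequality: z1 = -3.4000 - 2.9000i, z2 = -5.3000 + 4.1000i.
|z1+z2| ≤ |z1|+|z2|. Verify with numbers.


|z1| = sqrt((-3.4)^2 + (-2.9)^2) = sqrt(19.97) = 4.4688
|z2| = sqrt((-5.3)^2 + 4.1^2) = sqrt(44.9) = 6.7007
z1+z2 = -8.7000 + 1.2000i
|z1+z2| = sqrt(77.13) = 8.7824
|z1|+|z2| = 4.4688 + 6.7007 = 11.1695

|z1+z2| = 8.7824 ≤ |z1|+|z2| = 11.1695 (verified)


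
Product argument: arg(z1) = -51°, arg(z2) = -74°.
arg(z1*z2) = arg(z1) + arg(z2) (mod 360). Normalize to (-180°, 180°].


arg(z1*z2) = -51° - 74° = -125°
Normalized to (-180°, 180°]: -125°

-125°


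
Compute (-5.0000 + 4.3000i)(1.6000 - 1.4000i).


Real = -5*1.6 - 4.3*(-1.4) = -8 - (-6.02) = -1.98
Imag = -5*(-1.4) + 1.6*4.3 = 7 + 6.88 = 13.88

-1.9800 + 13.8800i


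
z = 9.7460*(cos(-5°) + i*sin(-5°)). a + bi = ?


a = 9.7460*cos(-5°) = 9.7460*0.99619 = 9.7089
b = 9.7460*sin(-5°) = 9.7460*(-0.087156) = -0.8494

9.7089 - 0.8494i


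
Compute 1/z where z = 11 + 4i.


|z|^2 = 121+16 = 137
1/z = (11 - 4i)/137

1/z = 0.0803 - 0.0292i


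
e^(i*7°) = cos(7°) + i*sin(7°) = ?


cos(7°) = 0.9925
sin(7°) = 0.1219

e^(i*7°) = 0.9925 + 0.1219i


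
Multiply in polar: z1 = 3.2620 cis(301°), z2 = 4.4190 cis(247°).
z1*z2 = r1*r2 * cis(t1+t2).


r = 3.2620 * 4.4190 = 14.4148
theta = 301° + 247° = 548° = 188° (mod 360)

14.4148 cis(188°)


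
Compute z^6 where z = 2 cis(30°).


r^6 = 2^6 = 64
n*theta = 6*30° = 180° = 180° (mod 360)
a = 64*cos(180°) = -64.0000
b = 64*sin(180°) = 0

64 cis(180°) = -64.0000 + 0i


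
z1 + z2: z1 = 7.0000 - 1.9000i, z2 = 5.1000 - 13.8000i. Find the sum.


Real: 7 + 5.1 = 12.1
Imag: -1.9 - 13.8 = -15.7

12.1000 - 15.7000i


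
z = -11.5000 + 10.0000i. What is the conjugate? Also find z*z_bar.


z_bar = -11.5000 - 10.0000i
z*z_bar = (-11.5)^2 + 10^2 = 132.25 + 100 = 232.25

z_bar = -11.5000 - 10.0000i, z*z_bar = 232.25


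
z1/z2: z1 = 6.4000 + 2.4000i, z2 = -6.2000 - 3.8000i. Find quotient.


Conjugate of z2 = -6.2000 + 3.8000i
Numerator: (6.4000 + 2.4000i)(-6.2000 + 3.8000i) = -48.8000 + 9.4400i
Denominator: (-6.2)^2 + (-3.8)^2 = 52.88
Result = (-48.8000 + 9.4400i)/52.88

-0.9228 + 0.1785i


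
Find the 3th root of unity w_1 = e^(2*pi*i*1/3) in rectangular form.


Angle = 360*1/3 = 120°
a = cos(120°) = -0.5000
b = sin(120°) = 0.8660

-0.5000 + 0.8660i


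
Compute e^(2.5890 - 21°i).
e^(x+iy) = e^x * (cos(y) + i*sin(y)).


e^2.5890 = 13.31645
cos(-21°) = 0.93358
sin(-21°) = -0.35837
Real = 13.31645*0.93358 = 12.4320
Imag = 13.31645*(-0.35837) = -4.7722

12.4320 - 4.7722i


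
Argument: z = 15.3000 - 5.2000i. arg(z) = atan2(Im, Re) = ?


Re = 15.3, Im = -5.2
arg = atan2(-5.2, 15.3) = -18.7713 degrees

arg(z) = -18.7713 degrees


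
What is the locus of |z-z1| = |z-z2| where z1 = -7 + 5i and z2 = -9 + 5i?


Equal distances means the locus is the perpendicular bisector of z1 and z2.
Midpoint = ((-7+(-9))/2, (5+5)/2) = (-8.0000, 5.0000)

Perpendicular bisector through (-8.0000, 5.0000)


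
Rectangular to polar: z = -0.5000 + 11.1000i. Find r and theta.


r = sqrt(0.25+123.21) = sqrt(123.46) = 11.1113
theta = atan2(11.1, -0.5) = 92.5791 degrees

r = 11.1113, theta = 92.5791 degrees


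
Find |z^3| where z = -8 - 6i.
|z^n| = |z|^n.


|z| = sqrt(64+36) = sqrt(100) = 10
|z^3| = |z|^3 = 10^3 = 1000

|z^3| = 1000


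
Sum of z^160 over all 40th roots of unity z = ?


The roots are w_k = w^k with w = e^(2*pi*i/40), and (w^k)^160 = (w^160)^k.
So S = 1 + u + u^2 + ... + u^(39) with u = w^160.
160 = 4*40 + 0, so 160 is a multiple of 40 and u = (w^40)^4 = 1.
Every one of the 40 terms equals 1: S = 40

S = 40


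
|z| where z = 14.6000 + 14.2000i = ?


|z| = sqrt(14.6^2 + 14.2^2) = sqrt(213.16 + 201.64) = sqrt(414.8) = 20.3666

|z| = 20.3666


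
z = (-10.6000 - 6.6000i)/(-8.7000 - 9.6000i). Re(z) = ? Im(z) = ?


Multiply by conjugate: (-10.6000 - 6.6000i)(-8.7000 + 9.6000i) / ((-8.7)^2 + (-9.6)^2)
Numerator real = -10.6*(-8.7) - (6.6)*(-9.6) = 155.58
Numerator imag = -6.6*(-8.7) - (-10.6)*(-9.6) = -44.34
Denominator = 167.85
Re(z) = 155.58/167.85 = 0.9269
Im(z) = -44.34/167.85 = -0.2642

Re(z) = 0.9269, Im(z) = -0.2642


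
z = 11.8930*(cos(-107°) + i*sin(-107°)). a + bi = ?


a = 11.8930*cos(-107°) = 11.8930*(-0.29237) = -3.4772
b = 11.8930*sin(-107°) = 11.8930*(-0.9563) = -11.3733

-3.4772 - 11.3733i


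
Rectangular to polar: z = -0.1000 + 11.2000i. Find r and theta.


r = sqrt(0.01+125.44) = sqrt(125.45) = 11.2004
theta = atan2(11.2, -0.1) = 90.5116 degrees

r = 11.2004, theta = 90.5116 degrees


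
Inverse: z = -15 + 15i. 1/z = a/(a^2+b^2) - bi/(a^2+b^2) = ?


|z|^2 = 225+225 = 450
1/z = (-15 - 15i)/450

1/z = -0.0333 - 0.0333i


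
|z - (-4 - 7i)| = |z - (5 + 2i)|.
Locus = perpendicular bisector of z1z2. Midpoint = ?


Equal distances means the locus is the perpendicular bisector of z1 and z2.
Midpoint = ((-4+5)/2, (-7+2)/2) = (0.5000, -2.5000)

Perpendicular bisector through (0.5000, -2.5000)


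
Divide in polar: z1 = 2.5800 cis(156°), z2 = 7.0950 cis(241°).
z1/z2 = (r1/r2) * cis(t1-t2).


r = 2.5800 / 7.0950 = 0.3636
theta = 156° - 241° = -85° = 275° (mod 360)

0.3636 cis(275°)


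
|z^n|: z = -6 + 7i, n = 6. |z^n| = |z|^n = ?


|z| = sqrt(36+49) = sqrt(85) = 9.2195
|z^6| = |z|^6 = (sqrt(85))^6 = 85^3 = 614125

|z^6| = 614125


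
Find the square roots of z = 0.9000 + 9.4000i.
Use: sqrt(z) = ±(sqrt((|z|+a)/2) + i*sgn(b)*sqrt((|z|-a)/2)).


|z| = sqrt(0.81+88.36) = 9.4430
sqrt((|z|+a)/2) = sqrt((9.4430+0.9)/2) = sqrt(5.1715) = 2.2741
sqrt((|z|-a)/2) = sqrt((9.4430-0.9)/2) = sqrt(4.2715) = 2.0668

±(2.2741 + 2.0668i) i.e. 2.2741 + 2.0668i and -2.2741 - 2.0668i


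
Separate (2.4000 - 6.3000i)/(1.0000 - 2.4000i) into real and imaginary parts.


Multiply by conjugate: (2.4000 - 6.3000i)(1.0000 + 2.4000i) / (1^2 + (-2.4)^2)
Numerator real = 2.4*1 - (6.3)*(-2.4) = 17.52
Numerator imag = -6.3*1 - 2.4*(-2.4) = -0.54
Denominator = 6.76
Re(z) = 17.52/6.76 = 2.5917
Im(z) = -0.54/6.76 = -0.0799

Re(z) = 2.5917, Im(z) = -0.0799


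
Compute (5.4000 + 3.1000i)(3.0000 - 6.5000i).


Real = 5.4*3 - 3.1*(-6.5) = 16.2 - (-20.15) = 36.35
Imag = 5.4*(-6.5) + 3*3.1 = -35.1 + 9.3 = -25.8

36.3500 - 25.8000i


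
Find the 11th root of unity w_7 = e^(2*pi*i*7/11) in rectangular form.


Angle = 360*7/11 = 229.0909°
a = cos(229.0909°) = -0.6549
b = sin(229.0909°) = -0.7557

-0.6549 - 0.7557i


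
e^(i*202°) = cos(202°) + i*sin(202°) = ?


cos(202°) = -0.9272
sin(202°) = -0.3746

e^(i*202°) = -0.9272 - 0.3746i


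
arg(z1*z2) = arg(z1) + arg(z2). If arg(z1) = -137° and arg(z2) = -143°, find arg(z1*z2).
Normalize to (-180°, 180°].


arg(z1*z2) = -137° - 143° = -280°
Normalized to (-180°, 180°]: 80°

80°


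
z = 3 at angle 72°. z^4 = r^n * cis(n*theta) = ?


r^4 = 3^4 = 81
n*theta = 4*72° = 288° = 288° (mod 360)
a = 81*cos(288°) = 25.0304
b = 81*sin(288°) = -77.0356

81 cis(288°) = 25.0304 - 77.0356i


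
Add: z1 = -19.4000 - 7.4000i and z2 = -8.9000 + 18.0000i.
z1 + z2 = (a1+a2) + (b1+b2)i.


Real: -19.4 - 8.9 = -28.3
Imag: -7.4 + 18 = 10.6

-28.3000 + 10.6000i


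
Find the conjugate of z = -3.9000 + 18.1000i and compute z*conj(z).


z_bar = -3.9000 - 18.1000i
z*z_bar = (-3.9)^2 + 18.1^2 = 15.21 + 327.61 = 342.82

z_bar = -3.9000 - 18.1000i, z*z_bar = 342.82


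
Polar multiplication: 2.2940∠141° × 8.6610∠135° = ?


r = 2.2940 * 8.6610 = 19.8683
theta = 141° + 135° = 276° = 276° (mod 360)

19.8683 cis(276°)


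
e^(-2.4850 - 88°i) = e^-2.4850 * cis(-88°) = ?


e^-2.4850 = 0.0833
cos(-88°) = 0.0349
sin(-88°) = -0.9994
Real = 0.0833*0.0349 = 0.0029
Imag = 0.0833*(-0.9994) = -0.0833

0.0029 - 0.0833i


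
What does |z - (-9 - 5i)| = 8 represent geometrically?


|z - z0| = r is a circle with center z0 and radius r.
Center = (-9, -5), radius = 8

Circle with center (-9, -5) and radius 8


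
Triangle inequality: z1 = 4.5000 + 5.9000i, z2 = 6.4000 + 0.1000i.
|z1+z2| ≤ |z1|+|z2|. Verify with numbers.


|z1| = sqrt(4.5^2 + 5.9^2) = sqrt(55.06) = 7.4202
|z2| = sqrt(6.4^2 + 0.1^2) = sqrt(40.97) = 6.4008
z1+z2 = 10.9000 + 6.0000i
|z1+z2| = sqrt(154.81) = 12.4423
|z1|+|z2| = 7.4202 + 6.4008 = 13.8210

|z1+z2| = 12.4423 ≤ |z1|+|z2| = 13.8210 (verified)


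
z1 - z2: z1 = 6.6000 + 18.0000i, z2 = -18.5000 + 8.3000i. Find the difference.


Real: 6.6 + 18.5 = 25.1
Imag: 18 - 8.3 = 9.7

25.1000 + 9.7000i


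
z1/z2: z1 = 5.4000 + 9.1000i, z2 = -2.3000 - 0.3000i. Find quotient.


Conjugate of z2 = -2.3000 + 0.3000i
Numerator: (5.4000 + 9.1000i)(-2.3000 + 0.3000i) = -15.1500 - 19.3100i
Denominator: (-2.3)^2 + (-0.3)^2 = 5.38
Result = (-15.1500 - 19.3100i)/5.38

-2.8160 - 3.5892i


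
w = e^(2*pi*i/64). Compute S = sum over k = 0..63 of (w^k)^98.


The roots are w_k = w^k with w = e^(2*pi*i/64), and (w^k)^98 = (w^98)^k.
So S = 1 + u + u^2 + ... + u^(63) with u = w^98.
98 = 1*64 + 34, so 98 is not a multiple of 64: u = (w^64)^1 * w^34 = w^34 ≠ 1 (w is a primitive 64th root), while u^64 = (w^64)^98 = 1.
Geometric series: S = (1 - u^64)/(1 - u) = (1 - 1)/(1 - u) = 0

S = 0


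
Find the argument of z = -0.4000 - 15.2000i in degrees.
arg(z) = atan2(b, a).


Re = -0.4, Im = -15.2
arg = atan2(-15.2, -0.4) = -91.5074 degrees

arg(z) = -91.5074 degrees


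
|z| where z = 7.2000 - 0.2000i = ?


|z| = sqrt(7.2^2 + (-0.2)^2) = sqrt(51.84 + 0.04) = sqrt(51.88) = 7.2028

|z| = 7.2028


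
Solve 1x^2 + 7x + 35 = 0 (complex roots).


disc = 7^2 - 4*1*35 = 49 - 140 = -91
sqrt(|disc|) = sqrt(91) = 9.5394
Real part = -7/(2*1) = -3.5000
Imag part = 9.5394/(2*1) = 4.7697

-3.5000 ± 4.7697i


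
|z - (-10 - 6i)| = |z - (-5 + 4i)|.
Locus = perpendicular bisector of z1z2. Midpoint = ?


Equal distances means the locus is the perpendicular bisector of z1 and z2.
Midpoint = ((-10+(-5))/2, (-6+4)/2) = (-7.5000, -1.0000)

Perpendicular bisector through (-7.5000, -1.0000)


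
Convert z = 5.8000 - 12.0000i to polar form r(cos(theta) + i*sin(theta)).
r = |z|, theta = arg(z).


r = sqrt(33.64+144) = sqrt(177.64) = 13.3282
theta = atan2(-12, 5.8) = -64.2040 degrees

r = 13.3282, theta = -64.2040 degrees


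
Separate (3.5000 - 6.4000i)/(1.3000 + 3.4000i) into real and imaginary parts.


Multiply by conjugate: (3.5000 - 6.4000i)(1.3000 - 3.4000i) / (1.3^2 + 3.4^2)
Numerator real = 3.5*1.3 - (6.4)*3.4 = -17.21
Numerator imag = -6.4*1.3 - 3.5*3.4 = -20.22
Denominator = 13.25
Re(z) = -17.21/13.25 = -1.2989
Im(z) = -20.22/13.25 = -1.5260

Re(z) = -1.2989, Im(z) = -1.5260


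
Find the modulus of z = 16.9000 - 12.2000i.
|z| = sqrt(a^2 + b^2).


|z| = sqrt(16.9^2 + (-12.2)^2) = sqrt(285.61 + 148.84) = sqrt(434.45) = 20.8435

|z| = 20.8435


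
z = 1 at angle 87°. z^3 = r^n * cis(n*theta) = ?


r^3 = 1^3 = 1
n*theta = 3*87° = 261° = 261° (mod 360)
a = 1*cos(261°) = -0.1564
b = 1*sin(261°) = -0.9877

1 cis(261°) = -0.1564 - 0.9877i


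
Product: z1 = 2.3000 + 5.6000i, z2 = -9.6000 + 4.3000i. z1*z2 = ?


Real = 2.3*(-9.6) - 5.6*4.3 = -22.08 - 24.08 = -46.16
Imag = 2.3*4.3 - (9.6)*5.6 = 9.89 - (53.76) = -43.87

-46.1600 - 43.8700i


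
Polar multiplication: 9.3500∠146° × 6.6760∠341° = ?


r = 9.3500 * 6.6760 = 62.4206
theta = 146° + 341° = 487° = 127° (mod 360)

62.4206 cis(127°)


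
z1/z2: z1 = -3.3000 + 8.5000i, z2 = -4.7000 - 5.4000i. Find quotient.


Conjugate of z2 = -4.7000 + 5.4000i
Numerator: (-3.3000 + 8.5000i)(-4.7000 + 5.4000i) = -30.3900 - 57.7700i
Denominator: (-4.7)^2 + (-5.4)^2 = 51.25
Result = (-30.3900 - 57.7700i)/51.25

-0.5930 - 1.1272i


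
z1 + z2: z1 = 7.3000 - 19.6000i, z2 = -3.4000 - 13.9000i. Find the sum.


Real: 7.3 - 3.4 = 3.9
Imag: -19.6 - 13.9 = -33.5

3.9000 - 33.5000i


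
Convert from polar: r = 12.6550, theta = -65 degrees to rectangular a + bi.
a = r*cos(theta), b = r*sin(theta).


a = 12.6550*cos(-65°) = 12.6550*0.422618 = 5.3482
b = 12.6550*sin(-65°) = 12.6550*(-0.906308) = -11.4693

5.3482 - 11.4693i


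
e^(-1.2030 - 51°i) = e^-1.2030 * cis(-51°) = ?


e^-1.2030 = 0.3003
cos(-51°) = 0.6293
sin(-51°) = -0.7771
Real = 0.3003*0.6293 = 0.1890
Imag = 0.3003*(-0.7771) = -0.2334

0.1890 - 0.2334i


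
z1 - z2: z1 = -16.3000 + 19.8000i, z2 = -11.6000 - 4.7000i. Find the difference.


Real: -16.3 + 11.6 = -4.7
Imag: 19.8 + 4.7 = 24.5

-4.7000 + 24.5000i


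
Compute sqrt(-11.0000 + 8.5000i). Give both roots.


|z| = sqrt(121+72.25) = 13.9014
sqrt((|z|+a)/2) = sqrt((13.9014+(-11))/2) = sqrt(1.4507) = 1.2045
sqrt((|z|-a)/2) = sqrt((13.9014-(-11))/2) = sqrt(12.4507) = 3.5286

±(1.2045 + 3.5286i) i.e. 1.2045 + 3.5286i and -1.2045 - 3.5286i


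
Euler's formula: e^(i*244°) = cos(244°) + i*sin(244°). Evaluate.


cos(244°) = -0.4384
sin(244°) = -0.8988

e^(i*244°) = -0.4384 - 0.8988i


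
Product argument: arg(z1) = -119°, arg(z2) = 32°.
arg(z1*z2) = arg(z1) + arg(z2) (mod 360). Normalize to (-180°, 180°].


arg(z1*z2) = -119° + 32° = -87°
Normalized to (-180°, 180°]: -87°

-87°


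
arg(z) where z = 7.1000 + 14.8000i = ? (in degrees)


Re = 7.1, Im = 14.8
arg = atan2(14.8, 7.1) = 64.3716 degrees

arg(z) = 64.3716 degrees


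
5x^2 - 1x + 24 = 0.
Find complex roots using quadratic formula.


disc = (-1)^2 - 4*5*24 = 1 - 480 = -479
sqrt(|disc|) = sqrt(479) = 21.8861
Real part = 1/(2*5) = 0.1000
Imag part = 21.8861/(2*5) = 2.1886

0.1000 ± 2.1886i


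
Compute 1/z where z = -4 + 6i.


|z|^2 = 16+36 = 52
1/z = (-4 - 6i)/52

1/z = -0.0769 - 0.1154i


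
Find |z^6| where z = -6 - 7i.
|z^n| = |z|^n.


|z| = sqrt(36+49) = sqrt(85) = 9.2195
|z^6| = |z|^6 = (sqrt(85))^6 = 85^3 = 614125

|z^6| = 614125


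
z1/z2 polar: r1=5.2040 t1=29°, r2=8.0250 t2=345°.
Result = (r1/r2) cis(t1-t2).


r = 5.2040 / 8.0250 = 0.6485
theta = 29° - 345° = -316° = 44° (mod 360)

0.6485 cis(44°)


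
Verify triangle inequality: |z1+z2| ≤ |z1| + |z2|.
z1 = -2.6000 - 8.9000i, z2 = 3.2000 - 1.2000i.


|z1| = sqrt((-2.6)^2 + (-8.9)^2) = sqrt(85.97) = 9.2720
|z2| = sqrt(3.2^2 + (-1.2)^2) = sqrt(11.68) = 3.4176
z1+z2 = 0.6000 - 10.1000i
|z1+z2| = sqrt(102.37) = 10.1178
|z1|+|z2| = 9.2720 + 3.4176 = 12.6896

|z1+z2| = 10.1178 ≤ |z1|+|z2| = 12.6896 (verified)


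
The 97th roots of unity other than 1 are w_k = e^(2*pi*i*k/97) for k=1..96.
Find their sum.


With w = e^(2*pi*i/97), all 97 of the 97th roots of unity w^0 = 1, w, ..., w^(96) sum to 0: 1 + w + ... + w^(96) = (1 - w^97)/(1 - w) = 0 since w^97 = 1, w ≠ 1.
Removing the root 1: w + w^2 + ... + w^(96) = 0 - 1 = -1

Sum = -1


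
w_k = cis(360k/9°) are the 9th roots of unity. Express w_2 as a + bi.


Angle = 360*2/9 = 80°
a = cos(80°) = 0.1736
b = sin(80°) = 0.9848

0.1736 + 0.9848i


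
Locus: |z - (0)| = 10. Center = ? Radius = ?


|z - z0| = r is a circle with center z0 and radius r.
Center = (0, 0), radius = 10

Circle with center (0, 0) and radius 10


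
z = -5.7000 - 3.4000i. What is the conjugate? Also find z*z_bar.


z_bar = -5.7000 + 3.4000i
z*z_bar = (-5.7)^2 + (-3.4)^2 = 32.49 + 11.56 = 44.05

z_bar = -5.7000 + 3.4000i, z*z_bar = 44.05


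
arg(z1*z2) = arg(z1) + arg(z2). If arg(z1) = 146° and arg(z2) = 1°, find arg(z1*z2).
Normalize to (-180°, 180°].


arg(z1*z2) = 146° + 1° = 147°
Normalized to (-180°, 180°]: 147°

147°


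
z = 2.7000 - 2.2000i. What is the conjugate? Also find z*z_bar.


z_bar = 2.7000 + 2.2000i
z*z_bar = 2.7^2 + (-2.2)^2 = 7.29 + 4.84 = 12.13

z_bar = 2.7000 + 2.2000i, z*z_bar = 12.13


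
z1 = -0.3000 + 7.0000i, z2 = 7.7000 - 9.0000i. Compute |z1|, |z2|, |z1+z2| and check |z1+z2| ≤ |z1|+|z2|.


|z1| = sqrt((-0.3)^2 + 7^2) = sqrt(49.09) = 7.0064
|z2| = sqrt(7.7^2 + (-9)^2) = sqrt(140.29) = 11.8444
z1+z2 = 7.4000 - 2.0000i
|z1+z2| = sqrt(58.76) = 7.6655
|z1|+|z2| = 7.0064 + 11.8444 = 18.8508

|z1+z2| = 7.6655 ≤ |z1|+|z2| = 18.8508 (verified)


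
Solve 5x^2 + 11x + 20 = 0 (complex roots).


disc = 11^2 - 4*5*20 = 121 - 400 = -279
sqrt(|disc|) = sqrt(279) = 16.7033
Real part = -11/(2*5) = -1.1000
Imag part = 16.7033/(2*5) = 1.6703

-1.1000 ± 1.6703i


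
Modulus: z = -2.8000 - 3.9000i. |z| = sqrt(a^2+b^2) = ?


|z| = sqrt((-2.8)^2 + (-3.9)^2) = sqrt(7.84 + 15.21) = sqrt(23.05) = 4.8010

|z| = 4.8010


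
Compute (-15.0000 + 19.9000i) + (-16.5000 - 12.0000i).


Real: -15 - 16.5 = -31.5
Imag: 19.9 - 12 = 7.9

-31.5000 + 7.9000i


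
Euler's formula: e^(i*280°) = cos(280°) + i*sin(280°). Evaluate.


cos(280°) = 0.1736
sin(280°) = -0.9848

e^(i*280°) = 0.1736 - 0.9848i


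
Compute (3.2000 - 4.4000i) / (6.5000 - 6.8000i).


Conjugate of z2 = 6.5000 + 6.8000i
Numerator: (3.2000 - 4.4000i)(6.5000 + 6.8000i) = 50.7200 - 6.8400i
Denominator: 6.5^2 + (-6.8)^2 = 88.49
Result = (50.7200 - 6.8400i)/88.49

0.5732 - 0.0773i


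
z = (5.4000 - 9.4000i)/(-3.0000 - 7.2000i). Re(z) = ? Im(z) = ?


Multiply by conjugate: (5.4000 - 9.4000i)(-3.0000 + 7.2000i) / ((-3)^2 + (-7.2)^2)
Numerator real = 5.4*(-3) - (9.4)*(-7.2) = 51.48
Numerator imag = -9.4*(-3) - 5.4*(-7.2) = 67.08
Denominator = 60.84
Re(z) = 51.48/60.84 = 0.8462
Im(z) = 67.08/60.84 = 1.1026

Re(z) = 0.8462, Im(z) = 1.1026


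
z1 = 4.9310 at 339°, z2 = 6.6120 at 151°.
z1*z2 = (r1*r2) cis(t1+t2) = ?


r = 4.9310 * 6.6120 = 32.6038
theta = 339° + 151° = 490° = 130° (mod 360)

32.6038 cis(130°)


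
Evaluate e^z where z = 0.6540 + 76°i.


e^0.6540 = 1.9232
cos(76°) = 0.24192
sin(76°) = 0.9703
Real = 1.9232*0.24192 = 0.4653
Imag = 1.9232*0.9703 = 1.8661

0.4653 + 1.8661i


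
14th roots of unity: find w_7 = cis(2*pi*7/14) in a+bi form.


Angle = 360*7/14 = 180°
a = cos(180°) = -1.0000
b = sin(180°) = 0

-1.0000 + 0i


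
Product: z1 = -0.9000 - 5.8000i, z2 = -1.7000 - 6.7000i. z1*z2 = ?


Real = -0.9*(-1.7) - (-5.8)*(-6.7) = 1.53 - 38.86 = -37.33
Imag = -0.9*(-6.7) - (1.7)*(-5.8) = 6.03 + 9.86 = 15.89

-37.3300 + 15.8900i


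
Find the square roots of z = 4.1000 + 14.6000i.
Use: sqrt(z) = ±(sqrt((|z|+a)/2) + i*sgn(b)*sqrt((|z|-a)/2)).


|z| = sqrt(16.81+213.16) = 15.1648
sqrt((|z|+a)/2) = sqrt((15.1648+4.1)/2) = sqrt(9.6324) = 3.1036
sqrt((|z|-a)/2) = sqrt((15.1648-4.1)/2) = sqrt(5.5324) = 2.3521

±(3.1036 + 2.3521i) i.e. 3.1036 + 2.3521i and -3.1036 - 2.3521i


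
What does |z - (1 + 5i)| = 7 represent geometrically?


|z - z0| = r is a circle with center z0 and radius r.
Center = (1, 5), radius = 7

Circle with center (1, 5) and radius 7


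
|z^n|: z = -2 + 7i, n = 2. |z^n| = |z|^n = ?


|z| = sqrt(4+49) = sqrt(53) = 7.2801
|z^2| = |z|^2 = (sqrt(53))^2 = 53

|z^2| = 53


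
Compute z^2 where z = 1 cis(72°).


r^2 = 1^2 = 1
n*theta = 2*72° = 144° = 144° (mod 360)
a = 1*cos(144°) = -0.8090
b = 1*sin(144°) = 0.5878

1 cis(144°) = -0.8090 + 0.5878i


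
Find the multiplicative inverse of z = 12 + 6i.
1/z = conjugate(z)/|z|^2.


|z|^2 = 144+36 = 180
1/z = (12 - 6i)/180

1/z = 0.0667 - 0.0333i


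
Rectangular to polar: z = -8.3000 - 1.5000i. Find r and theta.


r = sqrt(68.89+2.25) = sqrt(71.14) = 8.4345
theta = atan2(-1.5, -8.3) = -169.7559 degrees

r = 8.4345, theta = -169.7559 degrees


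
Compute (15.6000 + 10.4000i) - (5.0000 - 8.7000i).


Real: 15.6 - 5 = 10.6
Imag: 10.4 + 8.7 = 19.1

10.6000 + 19.1000i


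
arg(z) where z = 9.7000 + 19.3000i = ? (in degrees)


Re = 9.7, Im = 19.3
arg = atan2(19.3, 9.7) = 63.3163 degrees

arg(z) = 63.3163 degrees


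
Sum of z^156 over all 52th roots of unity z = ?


The roots are w_k = w^k with w = e^(2*pi*i/52), and (w^k)^156 = (w^156)^k.
So S = 1 + u + u^2 + ... + u^(51) with u = w^156.
156 = 3*52 + 0, so 156 is a multiple of 52 and u = (w^52)^3 = 1.
Every one of the 52 terms equals 1: S = 52

S = 52


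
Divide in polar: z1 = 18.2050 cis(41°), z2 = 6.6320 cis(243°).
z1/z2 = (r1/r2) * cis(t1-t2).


r = 18.2050 / 6.6320 = 2.7450
theta = 41° - 243° = -202° = 158° (mod 360)

2.7450 cis(158°)


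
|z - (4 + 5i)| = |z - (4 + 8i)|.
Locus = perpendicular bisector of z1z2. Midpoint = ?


Equal distances means the locus is the perpendicular bisector of z1 and z2.
Midpoint = ((4+4)/2, (5+8)/2) = (4.0000, 6.5000)

Perpendicular bisector through (4.0000, 6.5000)


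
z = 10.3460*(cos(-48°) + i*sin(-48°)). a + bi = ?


a = 10.3460*cos(-48°) = 10.3460*0.66913 = 6.9228
b = 10.3460*sin(-48°) = 10.3460*(-0.743145) = -7.6886

6.9228 - 7.6886i


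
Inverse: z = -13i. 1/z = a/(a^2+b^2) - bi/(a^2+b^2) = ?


|z|^2 = 0+169 = 169
1/z = (0 + 13i)/169

1/z = 0 + 0.0769i


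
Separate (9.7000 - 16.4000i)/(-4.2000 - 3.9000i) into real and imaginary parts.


Multiply by conjugate: (9.7000 - 16.4000i)(-4.2000 + 3.9000i) / ((-4.2)^2 + (-3.9)^2)
Numerator real = 9.7*(-4.2) - (16.4)*(-3.9) = 23.22
Numerator imag = -16.4*(-4.2) - 9.7*(-3.9) = 106.71
Denominator = 32.85
Re(z) = 23.22/32.85 = 0.7068
Im(z) = 106.71/32.85 = 3.2484

Re(z) = 0.7068, Im(z) = 3.2484


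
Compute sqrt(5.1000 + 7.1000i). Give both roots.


|z| = sqrt(26.01+50.41) = 8.7419
sqrt((|z|+a)/2) = sqrt((8.7419+5.1)/2) = sqrt(6.9209) = 2.6308
sqrt((|z|-a)/2) = sqrt((8.7419-5.1)/2) = sqrt(1.8209) = 1.3494

±(2.6308 + 1.3494i) i.e. 2.6308 + 1.3494i and -2.6308 - 1.3494i


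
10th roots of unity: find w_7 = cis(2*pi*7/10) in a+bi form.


Angle = 360*7/10 = 252°
a = cos(252°) = -0.3090
b = sin(252°) = -0.9511

-0.3090 - 0.9511i


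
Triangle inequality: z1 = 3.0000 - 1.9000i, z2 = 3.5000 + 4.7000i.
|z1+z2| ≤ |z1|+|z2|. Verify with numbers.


|z1| = sqrt(3^2 + (-1.9)^2) = sqrt(12.61) = 3.5511
|z2| = sqrt(3.5^2 + 4.7^2) = sqrt(34.34) = 5.8600
z1+z2 = 6.5000 + 2.8000i
|z1+z2| = sqrt(50.09) = 7.0774
|z1|+|z2| = 3.5511 + 5.8600 = 9.4111

|z1+z2| = 7.0774 ≤ |z1|+|z2| = 9.4111 (verified)


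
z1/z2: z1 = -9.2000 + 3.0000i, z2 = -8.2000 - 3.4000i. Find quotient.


Conjugate of z2 = -8.2000 + 3.4000i
Numerator: (-9.2000 + 3.0000i)(-8.2000 + 3.4000i) = 65.2400 - 55.8800i
Denominator: (-8.2)^2 + (-3.4)^2 = 78.8
Result = (65.2400 - 55.8800i)/78.8

0.8279 - 0.7091i


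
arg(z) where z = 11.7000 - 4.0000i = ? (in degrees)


Re = 11.7, Im = -4
arg = atan2(-4, 11.7) = -18.8745 degrees

arg(z) = -18.8745 degrees


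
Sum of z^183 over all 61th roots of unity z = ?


The roots are w_k = w^k with w = e^(2*pi*i/61), and (w^k)^183 = (w^183)^k.
So S = 1 + u + u^2 + ... + u^(60) with u = w^183.
183 = 3*61 + 0, so 183 is a multiple of 61 and u = (w^61)^3 = 1.
Every one of the 61 terms equals 1: S = 61

S = 61


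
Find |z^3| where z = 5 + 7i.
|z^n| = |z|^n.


|z| = sqrt(25+49) = sqrt(74) = 8.6023
|z^3| = |z|^3 = (sqrt(74))^3 = 74*sqrt(74)

|z^3| = 74*sqrt(74) ≈ 636.5721


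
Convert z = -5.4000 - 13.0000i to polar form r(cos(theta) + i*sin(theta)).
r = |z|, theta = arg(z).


r = sqrt(29.16+169) = sqrt(198.16) = 14.0769
theta = atan2(-13, -5.4) = -112.5572 degrees

r = 14.0769, theta = -112.5572 degrees


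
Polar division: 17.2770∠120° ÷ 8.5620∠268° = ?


r = 17.2770 / 8.5620 = 2.0179
theta = 120° - 268° = -148° = 212° (mod 360)

2.0179 cis(212°)


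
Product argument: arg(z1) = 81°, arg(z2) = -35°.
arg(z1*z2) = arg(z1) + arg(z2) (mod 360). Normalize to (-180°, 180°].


arg(z1*z2) = 81° - 35° = 46°
Normalized to (-180°, 180°]: 46°

46°


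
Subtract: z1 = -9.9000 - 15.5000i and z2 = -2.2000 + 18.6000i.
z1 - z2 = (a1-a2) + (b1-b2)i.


Real: -9.9 + 2.2 = -7.7
Imag: -15.5 - 18.6 = -34.1

-7.7000 - 34.1000i


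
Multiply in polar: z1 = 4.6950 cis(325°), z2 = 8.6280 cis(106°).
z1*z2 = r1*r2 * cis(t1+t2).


r = 4.6950 * 8.6280 = 40.5085
theta = 325° + 106° = 431° = 71° (mod 360)

40.5085 cis(71°)


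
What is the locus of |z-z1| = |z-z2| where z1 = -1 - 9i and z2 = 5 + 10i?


Equal distances means the locus is the perpendicular bisector of z1 and z2.
Midpoint = ((-1+5)/2, (-9+10)/2) = (2.0000, 0.5000)

Perpendicular bisector through (2.0000, 0.5000)


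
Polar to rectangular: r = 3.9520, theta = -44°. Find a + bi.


a = 3.9520*cos(-44°) = 3.9520*0.71934 = 2.8428
b = 3.9520*sin(-44°) = 3.9520*(-0.69466) = -2.7453

2.8428 - 2.7453i


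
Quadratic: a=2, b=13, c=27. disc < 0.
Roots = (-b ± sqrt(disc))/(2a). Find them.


disc = 13^2 - 4*2*27 = 169 - 216 = -47
sqrt(|disc|) = sqrt(47) = 6.8557
Real part = -13/(2*2) = -3.2500
Imag part = 6.8557/(2*2) = 1.7139

-3.2500 ± 1.7139i


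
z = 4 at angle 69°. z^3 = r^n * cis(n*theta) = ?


r^3 = 4^3 = 64
n*theta = 3*69° = 207° = 207° (mod 360)
a = 64*cos(207°) = -57.0244
b = 64*sin(207°) = -29.0554

64 cis(207°) = -57.0244 - 29.0554i


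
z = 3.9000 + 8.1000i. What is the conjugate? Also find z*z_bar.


z_bar = 3.9000 - 8.1000i
z*z_bar = 3.9^2 + 8.1^2 = 15.21 + 65.61 = 80.82

z_bar = 3.9000 - 8.1000i, z*z_bar = 80.82


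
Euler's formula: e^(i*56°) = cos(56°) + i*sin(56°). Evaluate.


cos(56°) = 0.5592
sin(56°) = 0.8290

e^(i*56°) = 0.5592 + 0.8290i


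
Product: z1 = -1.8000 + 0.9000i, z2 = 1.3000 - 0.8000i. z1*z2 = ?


Real = -1.8*1.3 - 0.9*(-0.8) = -2.34 - (-0.72) = -1.62
Imag = -1.8*(-0.8) + 1.3*0.9 = 1.44 + 1.17 = 2.61

-1.6200 + 2.6100i


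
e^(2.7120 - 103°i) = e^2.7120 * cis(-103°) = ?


e^2.7120 = 15.0594
cos(-103°) = -0.22495
sin(-103°) = -0.97437
Real = 15.0594*(-0.22495) = -3.3876
Imag = 15.0594*(-0.97437) = -14.6734

-3.3876 - 14.6734i


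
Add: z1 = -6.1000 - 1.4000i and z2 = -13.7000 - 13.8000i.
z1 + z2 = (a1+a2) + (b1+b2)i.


Real: -6.1 - 13.7 = -19.8
Imag: -1.4 - 13.8 = -15.2

-19.8000 - 15.2000i


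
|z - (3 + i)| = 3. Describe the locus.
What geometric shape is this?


|z - z0| = r is a circle with center z0 and radius r.
Center = (3, 1), radius = 3

Circle with center (3, 1) and radius 3


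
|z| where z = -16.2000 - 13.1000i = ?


|z| = sqrt((-16.2)^2 + (-13.1)^2) = sqrt(262.44 + 171.61) = sqrt(434.05) = 20.8339

|z| = 20.8339


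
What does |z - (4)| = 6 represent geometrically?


|z - z0| = r is a circle with center z0 and radius r.
Center = (4, 0), radius = 6

Circle with center (4, 0) and radius 6


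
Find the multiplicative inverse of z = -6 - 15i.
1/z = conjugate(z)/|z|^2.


|z|^2 = 36+225 = 261
1/z = (-6 + 15i)/261

1/z = -0.0230 + 0.0575i


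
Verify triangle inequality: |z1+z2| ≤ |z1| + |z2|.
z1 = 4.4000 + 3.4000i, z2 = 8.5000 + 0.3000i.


|z1| = sqrt(4.4^2 + 3.4^2) = sqrt(30.92) = 5.5606
|z2| = sqrt(8.5^2 + 0.3^2) = sqrt(72.34) = 8.5053
z1+z2 = 12.9000 + 3.7000i
|z1+z2| = sqrt(180.1) = 13.4201
|z1|+|z2| = 5.5606 + 8.5053 = 14.0659

|z1+z2| = 13.4201 ≤ |z1|+|z2| = 14.0659 (verified)


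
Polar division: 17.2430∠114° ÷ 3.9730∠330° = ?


r = 17.2430 / 3.9730 = 4.3400
theta = 114° - 330° = -216° = 144° (mod 360)

4.3400 cis(144°)


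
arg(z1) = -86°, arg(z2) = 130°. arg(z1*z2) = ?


arg(z1*z2) = -86° + 130° = 44°
Normalized to (-180°, 180°]: 44°

44°


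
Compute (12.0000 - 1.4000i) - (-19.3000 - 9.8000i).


Real: 12 + 19.3 = 31.3
Imag: -1.4 + 9.8 = 8.4

31.3000 + 8.4000i


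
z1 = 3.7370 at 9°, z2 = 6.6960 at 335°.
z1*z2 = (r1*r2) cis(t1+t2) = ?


r = 3.7370 * 6.6960 = 25.0230
theta = 9° + 335° = 344° = 344° (mod 360)

25.0230 cis(344°)


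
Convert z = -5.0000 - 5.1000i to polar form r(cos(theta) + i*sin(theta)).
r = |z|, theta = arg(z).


r = sqrt(25+26.01) = sqrt(51.01) = 7.1421
theta = atan2(-5.1, -5) = -134.4327 degrees

r = 7.1421, theta = -134.4327 degrees


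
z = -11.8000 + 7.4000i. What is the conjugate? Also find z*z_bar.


z_bar = -11.8000 - 7.4000i
z*z_bar = (-11.8)^2 + 7.4^2 = 139.24 + 54.76 = 194

z_bar = -11.8000 - 7.4000i, z*z_bar = 194


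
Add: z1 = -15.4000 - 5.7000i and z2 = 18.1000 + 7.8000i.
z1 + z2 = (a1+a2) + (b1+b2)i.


Real: -15.4 + 18.1 = 2.7
Imag: -5.7 + 7.8 = 2.1

2.7000 + 2.1000i


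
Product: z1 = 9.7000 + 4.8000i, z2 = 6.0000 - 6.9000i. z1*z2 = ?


Real = 9.7*6 - 4.8*(-6.9) = 58.2 - (-33.12) = 91.32
Imag = 9.7*(-6.9) + 6*4.8 = -66.93 + 28.8 = -38.13

91.3200 - 38.1300i


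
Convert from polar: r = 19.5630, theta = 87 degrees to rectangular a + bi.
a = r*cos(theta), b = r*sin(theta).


a = 19.5630*cos(87°) = 19.5630*0.052336 = 1.0238
b = 19.5630*sin(87°) = 19.5630*0.99863 = 19.5362

1.0238 + 19.5362i


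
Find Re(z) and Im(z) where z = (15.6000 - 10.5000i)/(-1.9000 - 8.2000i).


Multiply by conjugate: (15.6000 - 10.5000i)(-1.9000 + 8.2000i) / ((-1.9)^2 + (-8.2)^2)
Numerator real = 15.6*(-1.9) - (10.5)*(-8.2) = 56.46
Numerator imag = -10.5*(-1.9) - 15.6*(-8.2) = 147.87
Denominator = 70.85
Re(z) = 56.46/70.85 = 0.7969
Im(z) = 147.87/70.85 = 2.0871

Re(z) = 0.7969, Im(z) = 2.0871


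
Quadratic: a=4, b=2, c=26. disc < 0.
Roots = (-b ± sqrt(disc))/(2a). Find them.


disc = 2^2 - 4*4*26 = 4 - 416 = -412
sqrt(|disc|) = sqrt(412) = 20.2978
Real part = -2/(2*4) = -0.2500
Imag part = 20.2978/(2*4) = 2.5372

-0.2500 ± 2.5372i


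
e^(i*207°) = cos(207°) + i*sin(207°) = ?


cos(207°) = -0.8910
sin(207°) = -0.4540

e^(i*207°) = -0.8910 - 0.4540i


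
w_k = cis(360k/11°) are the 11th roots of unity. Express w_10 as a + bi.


Angle = 360*10/11 = 327.2727°
a = cos(327.2727°) = 0.8413
b = sin(327.2727°) = -0.5406

0.8413 - 0.5406i


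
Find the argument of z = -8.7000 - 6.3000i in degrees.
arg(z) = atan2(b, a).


Re = -8.7, Im = -6.3
arg = atan2(-6.3, -8.7) = -144.0903 degrees

arg(z) = -144.0903 degrees


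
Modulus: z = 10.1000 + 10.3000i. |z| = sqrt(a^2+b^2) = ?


|z| = sqrt(10.1^2 + 10.3^2) = sqrt(102.01 + 106.09) = sqrt(208.1) = 14.4257

|z| = 14.4257


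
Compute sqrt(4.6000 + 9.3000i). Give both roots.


|z| = sqrt(21.16+86.49) = 10.3755
sqrt((|z|+a)/2) = sqrt((10.3755+4.6)/2) = sqrt(7.4877) = 2.7364
sqrt((|z|-a)/2) = sqrt((10.3755-4.6)/2) = sqrt(2.8877) = 1.6993

±(2.7364 + 1.6993i) i.e. 2.7364 + 1.6993i and -2.7364 - 1.6993i


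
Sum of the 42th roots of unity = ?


The sum of all 42th roots of unity is 0.
Geometric series: (1 - w^42)/(1 - w) = (1-1)/(1-w) = 0 since w^42 = 1, w ≠ 1.
Alternatively: coefficient of z^41 in z^42 - 1 is 0.

0


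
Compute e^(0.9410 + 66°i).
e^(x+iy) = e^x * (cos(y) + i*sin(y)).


e^0.9410 = 2.5625
cos(66°) = 0.40674
sin(66°) = 0.91355
Real = 2.5625*0.40674 = 1.0423
Imag = 2.5625*0.91355 = 2.3410

1.0423 + 2.3410i


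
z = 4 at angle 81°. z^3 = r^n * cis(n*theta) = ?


r^3 = 4^3 = 64
n*theta = 3*81° = 243° = 243° (mod 360)
a = 64*cos(243°) = -29.0554
b = 64*sin(243°) = -57.0244

64 cis(243°) = -29.0554 - 57.0244i


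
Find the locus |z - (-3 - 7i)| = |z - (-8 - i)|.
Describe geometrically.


Equal distances means the locus is the perpendicular bisector of z1 and z2.
Midpoint = ((-3+(-8))/2, (-7+(-1))/2) = (-5.5000, -4.0000)

Perpendicular bisector through (-5.5000, -4.0000)


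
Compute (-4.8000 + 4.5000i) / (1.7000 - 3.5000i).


Conjugate of z2 = 1.7000 + 3.5000i
Numerator: (-4.8000 + 4.5000i)(1.7000 + 3.5000i) = -23.9100 - 9.1500i
Denominator: 1.7^2 + (-3.5)^2 = 15.14
Result = (-23.9100 - 9.1500i)/15.14

-1.5793 - 0.6044i


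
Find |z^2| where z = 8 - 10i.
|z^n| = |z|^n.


|z| = sqrt(64+100) = sqrt(164) = 12.8062
|z^2| = |z|^2 = (sqrt(164))^2 = 164

|z^2| = 164


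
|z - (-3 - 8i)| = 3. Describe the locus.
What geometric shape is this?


|z - z0| = r is a circle with center z0 and radius r.
Center = (-3, -8), radius = 3

Circle with center (-3, -8) and radius 3


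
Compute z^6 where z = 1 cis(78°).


r^6 = 1^6 = 1
n*theta = 6*78° = 468° = 108° (mod 360)
a = 1*cos(108°) = -0.3090
b = 1*sin(108°) = 0.9511

1 cis(108°) = -0.3090 + 0.9511i
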